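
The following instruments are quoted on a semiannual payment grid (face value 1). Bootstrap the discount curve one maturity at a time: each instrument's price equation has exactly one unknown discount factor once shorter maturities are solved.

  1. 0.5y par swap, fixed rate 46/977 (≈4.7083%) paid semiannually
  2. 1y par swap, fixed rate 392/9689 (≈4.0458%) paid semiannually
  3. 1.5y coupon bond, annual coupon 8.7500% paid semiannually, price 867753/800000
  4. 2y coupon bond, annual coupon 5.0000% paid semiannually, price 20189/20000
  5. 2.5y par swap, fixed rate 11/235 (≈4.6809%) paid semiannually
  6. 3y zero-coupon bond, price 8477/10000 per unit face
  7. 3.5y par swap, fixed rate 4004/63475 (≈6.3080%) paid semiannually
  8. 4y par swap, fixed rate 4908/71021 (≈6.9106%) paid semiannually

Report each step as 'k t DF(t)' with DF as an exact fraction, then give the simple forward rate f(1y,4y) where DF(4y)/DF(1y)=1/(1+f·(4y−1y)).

step 1 [0.5y] swap r/2=23/977: DF=(1 − 23/977·(0))/(1+23/977) = 977/1000 ≈ 0.977000
step 2 [1y] swap r/2=196/9689: DF=(1 − 196/9689·(0.977000))/(1+196/9689) = 1201/1250 ≈ 0.960800
step 3 [1.5y] bond c/2=7/160: DF=(867753/800000 − 7/160·(0.977000+0.960800))/(1+7/160) = 479/500 ≈ 0.958000
step 4 [2y] bond c/2=1/40: DF=(20189/20000 − 1/40·(0.977000+0.960800+0.958000))/(1+1/40) = 4571/5000 ≈ 0.914200
step 5 [2.5y] swap r/2=11/470: DF=(1 − 11/470·(0.977000+0.960800+0.958000+0.914200))/(1+11/470) = 89/100 ≈ 0.890000
step 6 [3y] zero: DF = P = 8477/10000 ≈ 0.847700
step 7 [3.5y] swap r/2=2002/63475: DF=(1 − 2002/63475·(0.977000+0.960800+0.958000+0.914200+0.890000+0.847700))/(1+2002/63475) = 3999/5000 ≈ 0.799800
step 8 [4y] swap r/2=2454/71021: DF=(1 − 2454/71021·(0.977000+0.960800+0.958000+0.914200+0.890000+0.847700+0.799800))/(1+2454/71021) = 3773/5000 ≈ 0.754600

1 1/2 977/1000
2 1 1201/1250
3 3/2 479/500
4 2 4571/5000
5 5/2 89/100
6 3 8477/10000
7 7/2 3999/5000
8 4 3773/5000
f(1y,4y) = ((1201/1250)/(3773/5000) − 1)/(3) = 1031/11319 ≈ 9.1086%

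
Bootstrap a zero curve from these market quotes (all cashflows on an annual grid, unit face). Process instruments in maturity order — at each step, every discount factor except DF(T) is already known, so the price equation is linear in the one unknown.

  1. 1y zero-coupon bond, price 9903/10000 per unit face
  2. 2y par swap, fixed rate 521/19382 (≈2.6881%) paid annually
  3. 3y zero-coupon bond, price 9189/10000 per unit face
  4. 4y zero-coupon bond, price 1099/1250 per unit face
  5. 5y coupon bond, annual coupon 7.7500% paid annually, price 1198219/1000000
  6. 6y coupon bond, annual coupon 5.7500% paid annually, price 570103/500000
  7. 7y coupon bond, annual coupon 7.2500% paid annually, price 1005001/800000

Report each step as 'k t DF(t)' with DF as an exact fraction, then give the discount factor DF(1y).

1 1 9903/10000
2 2 9479/10000
3 3 9189/10000
4 4 1099/1250
5 5 8433/10000
6 6 2073/2500
7 7 8057/10000
DF(1y) = 9903/10000 ≈ 0.990300

step 1 [1y] zero: DF = P = 9903/10000 ≈ 0.990300
step 2 [2y] swap r/1=521/19382: DF=(1 − 521/19382·(0.990300))/(1+521/19382) = 9479/10000 ≈ 0.947900
step 3 [3y] zero: DF = P = 9189/10000 ≈ 0.918900
step 4 [4y] zero: DF = P = 1099/1250 ≈ 0.879200
step 5 [5y] bond c/1=31/400: DF=(1198219/1000000 − 31/400·(0.990300+0.947900+0.918900+0.879200))/(1+31/400) = 8433/10000 ≈ 0.843300
step 6 [6y] bond c/1=23/400: DF=(570103/500000 − 23/400·(0.990300+0.947900+0.918900+0.879200+0.843300))/(1+23/400) = 2073/2500 ≈ 0.829200
step 7 [7y] bond c/1=29/400: DF=(1005001/800000 − 29/400·(0.990300+0.947900+0.918900+0.879200+0.843300+0.829200))/(1+29/400) = 8057/10000 ≈ 0.805700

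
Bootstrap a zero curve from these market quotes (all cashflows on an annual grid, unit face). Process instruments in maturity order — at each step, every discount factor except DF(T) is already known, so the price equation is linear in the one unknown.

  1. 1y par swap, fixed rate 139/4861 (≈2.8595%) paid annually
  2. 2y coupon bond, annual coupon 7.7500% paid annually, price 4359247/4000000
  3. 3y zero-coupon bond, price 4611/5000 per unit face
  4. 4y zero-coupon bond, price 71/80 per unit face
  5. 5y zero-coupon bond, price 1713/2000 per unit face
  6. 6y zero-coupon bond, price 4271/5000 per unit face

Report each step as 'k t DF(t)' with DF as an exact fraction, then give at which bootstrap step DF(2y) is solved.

1 1 4861/5000
2 2 1883/2000
3 3 4611/5000
4 4 71/80
5 5 1713/2000
6 6 4271/5000
DF(2y) is solved at step 2

step 1 [1y] swap r/1=139/4861: DF=(1 − 139/4861·(0))/(1+139/4861) = 4861/5000 ≈ 0.972200
step 2 [2y] bond c/1=31/400: DF=(4359247/4000000 − 31/400·(0.972200))/(1+31/400) = 1883/2000 ≈ 0.941500
step 3 [3y] zero: DF = P = 4611/5000 ≈ 0.922200
step 4 [4y] zero: DF = P = 71/80 ≈ 0.887500
step 5 [5y] zero: DF = P = 1713/2000 ≈ 0.856500
step 6 [6y] zero: DF = P = 4271/5000 ≈ 0.854200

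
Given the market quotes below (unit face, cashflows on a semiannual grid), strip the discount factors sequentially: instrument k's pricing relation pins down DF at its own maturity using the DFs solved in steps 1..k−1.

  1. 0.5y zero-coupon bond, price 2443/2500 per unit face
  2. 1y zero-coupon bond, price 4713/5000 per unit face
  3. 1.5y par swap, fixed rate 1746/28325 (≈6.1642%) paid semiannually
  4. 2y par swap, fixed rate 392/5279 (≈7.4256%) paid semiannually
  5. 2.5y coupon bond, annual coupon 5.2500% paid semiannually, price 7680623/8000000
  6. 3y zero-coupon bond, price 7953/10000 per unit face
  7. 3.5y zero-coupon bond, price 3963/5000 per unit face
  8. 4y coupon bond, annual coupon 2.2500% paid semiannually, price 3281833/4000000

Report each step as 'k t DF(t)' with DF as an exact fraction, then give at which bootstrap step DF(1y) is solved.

1 1/2 2443/2500
2 1 4713/5000
3 3/2 9127/10000
4 2 2157/2500
5 5/2 841/1000
6 3 7953/10000
7 7/2 3963/5000
8 4 929/1250
DF(1y) is solved at step 2

step 1 [0.5y] zero: DF = P = 2443/2500 ≈ 0.977200
step 2 [1y] zero: DF = P = 4713/5000 ≈ 0.942600
step 3 [1.5y] swap r/2=873/28325: DF=(1 − 873/28325·(0.977200+0.942600))/(1+873/28325) = 9127/10000 ≈ 0.912700
step 4 [2y] swap r/2=196/5279: DF=(1 − 196/5279·(0.977200+0.942600+0.912700))/(1+196/5279) = 2157/2500 ≈ 0.862800
step 5 [2.5y] bond c/2=21/800: DF=(7680623/8000000 − 21/800·(0.977200+0.942600+0.912700+0.862800))/(1+21/800) = 841/1000 ≈ 0.841000
step 6 [3y] zero: DF = P = 7953/10000 ≈ 0.795300
step 7 [3.5y] zero: DF = P = 3963/5000 ≈ 0.792600
step 8 [4y] bond c/2=9/800: DF=(3281833/4000000 − 9/800·(0.977200+0.942600+0.912700+0.862800+0.841000+0.795300+0.792600))/(1+9/800) = 929/1250 ≈ 0.743200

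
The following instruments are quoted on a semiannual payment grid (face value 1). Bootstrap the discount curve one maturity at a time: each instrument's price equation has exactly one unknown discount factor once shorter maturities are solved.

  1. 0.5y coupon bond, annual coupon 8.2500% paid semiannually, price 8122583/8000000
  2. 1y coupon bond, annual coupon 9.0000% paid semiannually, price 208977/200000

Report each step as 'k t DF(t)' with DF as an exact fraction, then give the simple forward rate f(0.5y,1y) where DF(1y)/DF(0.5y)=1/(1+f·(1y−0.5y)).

1 1/2 9751/10000
2 1 9579/10000
f(0.5y,1y) = ((9751/10000)/(9579/10000) − 1)/(1/2) = 344/9579 ≈ 3.5912%

step 1 [0.5y] bond c/2=33/800: DF=(8122583/8000000 − 33/800·(0))/(1+33/800) = 9751/10000 ≈ 0.975100
step 2 [1y] bond c/2=9/200: DF=(208977/200000 − 9/200·(0.975100))/(1+9/200) = 9579/10000 ≈ 0.957900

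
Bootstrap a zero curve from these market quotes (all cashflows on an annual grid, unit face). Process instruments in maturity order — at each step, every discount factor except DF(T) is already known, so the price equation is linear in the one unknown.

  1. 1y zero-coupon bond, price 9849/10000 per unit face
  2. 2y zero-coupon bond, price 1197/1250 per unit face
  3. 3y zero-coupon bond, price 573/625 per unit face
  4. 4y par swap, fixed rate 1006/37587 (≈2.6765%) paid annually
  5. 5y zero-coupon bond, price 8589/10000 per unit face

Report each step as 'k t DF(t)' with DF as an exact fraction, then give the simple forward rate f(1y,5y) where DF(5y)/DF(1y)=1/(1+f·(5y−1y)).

step 1 [1y] zero: DF = P = 9849/10000 ≈ 0.984900
step 2 [2y] zero: DF = P = 1197/1250 ≈ 0.957600
step 3 [3y] zero: DF = P = 573/625 ≈ 0.916800
step 4 [4y] swap r/1=1006/37587: DF=(1 − 1006/37587·(0.984900+0.957600+0.916800))/(1+1006/37587) = 4497/5000 ≈ 0.899400
step 5 [5y] zero: DF = P = 8589/10000 ≈ 0.858900

1 1 9849/10000
2 2 1197/1250
3 3 573/625
4 4 4497/5000
5 5 8589/10000
f(1y,5y) = ((9849/10000)/(8589/10000) − 1)/(4) = 15/409 ≈ 3.6675%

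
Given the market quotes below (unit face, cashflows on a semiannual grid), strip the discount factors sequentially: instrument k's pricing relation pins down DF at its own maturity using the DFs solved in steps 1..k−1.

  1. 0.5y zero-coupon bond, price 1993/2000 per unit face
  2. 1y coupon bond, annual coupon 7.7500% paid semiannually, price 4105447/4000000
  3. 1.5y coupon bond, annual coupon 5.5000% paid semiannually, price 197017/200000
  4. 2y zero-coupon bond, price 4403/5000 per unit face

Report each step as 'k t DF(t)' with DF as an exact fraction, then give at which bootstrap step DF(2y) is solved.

1 1/2 1993/2000
2 1 9509/10000
3 3/2 4533/5000
4 2 4403/5000
DF(2y) is solved at step 4

step 1 [0.5y] zero: DF = P = 1993/2000 ≈ 0.996500
step 2 [1y] bond c/2=31/800: DF=(4105447/4000000 − 31/800·(0.996500))/(1+31/800) = 9509/10000 ≈ 0.950900
step 3 [1.5y] bond c/2=11/400: DF=(197017/200000 − 11/400·(0.996500+0.950900))/(1+11/400) = 4533/5000 ≈ 0.906600
step 4 [2y] zero: DF = P = 4403/5000 ≈ 0.880600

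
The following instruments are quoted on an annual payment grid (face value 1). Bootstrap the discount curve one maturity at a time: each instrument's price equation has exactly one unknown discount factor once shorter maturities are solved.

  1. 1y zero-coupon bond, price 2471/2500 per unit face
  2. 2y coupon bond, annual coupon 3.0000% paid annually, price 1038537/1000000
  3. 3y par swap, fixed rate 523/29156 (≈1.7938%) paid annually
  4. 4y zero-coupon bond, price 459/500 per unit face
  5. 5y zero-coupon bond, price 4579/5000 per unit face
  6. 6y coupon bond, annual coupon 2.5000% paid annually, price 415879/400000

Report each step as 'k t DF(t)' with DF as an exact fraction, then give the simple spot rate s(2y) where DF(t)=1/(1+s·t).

1 1 2471/2500
2 2 1959/2000
3 3 9477/10000
4 4 459/500
5 5 4579/5000
6 6 1797/2000
s(2y) = (1/(1959/2000) − 1)/(2) = 41/3918 ≈ 1.0465%

step 1 [1y] zero: DF = P = 2471/2500 ≈ 0.988400
step 2 [2y] bond c/1=3/100: DF=(1038537/1000000 − 3/100·(0.988400))/(1+3/100) = 1959/2000 ≈ 0.979500
step 3 [3y] swap r/1=523/29156: DF=(1 − 523/29156·(0.988400+0.979500))/(1+523/29156) = 9477/10000 ≈ 0.947700
step 4 [4y] zero: DF = P = 459/500 ≈ 0.918000
step 5 [5y] zero: DF = P = 4579/5000 ≈ 0.915800
step 6 [6y] bond c/1=1/40: DF=(415879/400000 − 1/40·(0.988400+0.979500+0.947700+0.918000+0.915800))/(1+1/40) = 1797/2000 ≈ 0.898500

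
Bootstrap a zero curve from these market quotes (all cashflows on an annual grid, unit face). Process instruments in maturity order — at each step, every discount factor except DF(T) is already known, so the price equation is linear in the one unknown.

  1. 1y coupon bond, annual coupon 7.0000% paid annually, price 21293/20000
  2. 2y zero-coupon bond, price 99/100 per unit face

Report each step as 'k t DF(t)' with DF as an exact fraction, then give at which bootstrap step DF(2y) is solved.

1 1 199/200
2 2 99/100
DF(2y) is solved at step 2

step 1 [1y] bond c/1=7/100: DF=(21293/20000 − 7/100·(0))/(1+7/100) = 199/200 ≈ 0.995000
step 2 [2y] zero: DF = P = 99/100 ≈ 0.990000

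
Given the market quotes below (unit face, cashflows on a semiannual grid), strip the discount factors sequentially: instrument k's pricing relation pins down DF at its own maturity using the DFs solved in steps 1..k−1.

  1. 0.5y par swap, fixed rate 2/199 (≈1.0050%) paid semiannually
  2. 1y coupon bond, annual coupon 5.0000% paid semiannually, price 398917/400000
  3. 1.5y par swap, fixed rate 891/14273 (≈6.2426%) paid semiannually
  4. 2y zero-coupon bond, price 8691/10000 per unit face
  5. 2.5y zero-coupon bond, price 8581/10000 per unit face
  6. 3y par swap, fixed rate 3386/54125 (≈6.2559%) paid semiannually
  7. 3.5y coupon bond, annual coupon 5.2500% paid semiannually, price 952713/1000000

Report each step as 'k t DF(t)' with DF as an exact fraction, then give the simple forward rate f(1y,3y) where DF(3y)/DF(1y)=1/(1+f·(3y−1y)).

step 1 [0.5y] swap r/2=1/199: DF=(1 − 1/199·(0))/(1+1/199) = 199/200 ≈ 0.995000
step 2 [1y] bond c/2=1/40: DF=(398917/400000 − 1/40·(0.995000))/(1+1/40) = 9487/10000 ≈ 0.948700
step 3 [1.5y] swap r/2=891/28546: DF=(1 − 891/28546·(0.995000+0.948700))/(1+891/28546) = 9109/10000 ≈ 0.910900
step 4 [2y] zero: DF = P = 8691/10000 ≈ 0.869100
step 5 [2.5y] zero: DF = P = 8581/10000 ≈ 0.858100
step 6 [3y] swap r/2=1693/54125: DF=(1 − 1693/54125·(0.995000+0.948700+0.910900+0.869100+0.858100))/(1+1693/54125) = 8307/10000 ≈ 0.830700
step 7 [3.5y] bond c/2=21/800: DF=(952713/1000000 − 21/800·(0.995000+0.948700+0.910900+0.869100+0.858100+0.830700))/(1+21/800) = 7899/10000 ≈ 0.789900

1 1/2 199/200
2 1 9487/10000
3 3/2 9109/10000
4 2 8691/10000
5 5/2 8581/10000
6 3 8307/10000
7 7/2 7899/10000
f(1y,3y) = ((9487/10000)/(8307/10000) − 1)/(2) = 590/8307 ≈ 7.1024%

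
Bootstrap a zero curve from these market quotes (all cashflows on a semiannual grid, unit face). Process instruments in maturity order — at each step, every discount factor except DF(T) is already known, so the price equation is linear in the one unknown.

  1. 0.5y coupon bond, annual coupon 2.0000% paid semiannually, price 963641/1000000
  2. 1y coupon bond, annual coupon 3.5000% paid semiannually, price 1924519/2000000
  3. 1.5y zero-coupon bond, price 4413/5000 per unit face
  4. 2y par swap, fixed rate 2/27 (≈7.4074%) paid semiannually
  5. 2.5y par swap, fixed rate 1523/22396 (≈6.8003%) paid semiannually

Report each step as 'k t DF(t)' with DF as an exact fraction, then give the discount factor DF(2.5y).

step 1 [0.5y] bond c/2=1/100: DF=(963641/1000000 − 1/100·(0))/(1+1/100) = 9541/10000 ≈ 0.954100
step 2 [1y] bond c/2=7/400: DF=(1924519/2000000 − 7/400·(0.954100))/(1+7/400) = 9293/10000 ≈ 0.929300
step 3 [1.5y] zero: DF = P = 4413/5000 ≈ 0.882600
step 4 [2y] swap r/2=1/27: DF=(1 − 1/27·(0.954100+0.929300+0.882600))/(1+1/27) = 1731/2000 ≈ 0.865500
step 5 [2.5y] swap r/2=1523/44792: DF=(1 − 1523/44792·(0.954100+0.929300+0.882600+0.865500))/(1+1523/44792) = 8477/10000 ≈ 0.847700

1 1/2 9541/10000
2 1 9293/10000
3 3/2 4413/5000
4 2 1731/2000
5 5/2 8477/10000
DF(2.5y) = 8477/10000 ≈ 0.847700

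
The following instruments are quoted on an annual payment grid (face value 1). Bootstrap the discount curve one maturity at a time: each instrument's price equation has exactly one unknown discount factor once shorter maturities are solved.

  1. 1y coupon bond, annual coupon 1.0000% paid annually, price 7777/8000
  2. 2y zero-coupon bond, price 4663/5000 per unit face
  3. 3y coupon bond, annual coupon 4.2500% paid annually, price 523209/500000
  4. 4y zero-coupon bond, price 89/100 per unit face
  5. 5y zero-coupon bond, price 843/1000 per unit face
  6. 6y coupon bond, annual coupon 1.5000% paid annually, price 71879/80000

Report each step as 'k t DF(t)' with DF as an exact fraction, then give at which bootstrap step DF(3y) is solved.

step 1 [1y] bond c/1=1/100: DF=(7777/8000 − 1/100·(0))/(1+1/100) = 77/80 ≈ 0.962500
step 2 [2y] zero: DF = P = 4663/5000 ≈ 0.932600
step 3 [3y] bond c/1=17/400: DF=(523209/500000 − 17/400·(0.962500+0.932600))/(1+17/400) = 1853/2000 ≈ 0.926500
step 4 [4y] zero: DF = P = 89/100 ≈ 0.890000
step 5 [5y] zero: DF = P = 843/1000 ≈ 0.843000
step 6 [6y] bond c/1=3/200: DF=(71879/80000 − 3/200·(0.962500+0.932600+0.926500+0.890000+0.843000))/(1+3/200) = 8179/10000 ≈ 0.817900

1 1 77/80
2 2 4663/5000
3 3 1853/2000
4 4 89/100
5 5 843/1000
6 6 8179/10000
DF(3y) is solved at step 3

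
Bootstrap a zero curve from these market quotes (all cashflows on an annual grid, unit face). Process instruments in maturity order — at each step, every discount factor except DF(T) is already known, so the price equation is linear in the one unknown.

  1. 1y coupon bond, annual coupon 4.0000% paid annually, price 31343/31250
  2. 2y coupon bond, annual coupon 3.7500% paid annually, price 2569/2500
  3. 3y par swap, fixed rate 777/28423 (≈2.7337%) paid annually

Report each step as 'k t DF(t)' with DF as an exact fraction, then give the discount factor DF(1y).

step 1 [1y] bond c/1=1/25: DF=(31343/31250 − 1/25·(0))/(1+1/25) = 2411/2500 ≈ 0.964400
step 2 [2y] bond c/1=3/80: DF=(2569/2500 − 3/80·(0.964400))/(1+3/80) = 2389/2500 ≈ 0.955600
step 3 [3y] swap r/1=777/28423: DF=(1 − 777/28423·(0.964400+0.955600))/(1+777/28423) = 9223/10000 ≈ 0.922300

1 1 2411/2500
2 2 2389/2500
3 3 9223/10000
DF(1y) = 2411/2500 ≈ 0.964400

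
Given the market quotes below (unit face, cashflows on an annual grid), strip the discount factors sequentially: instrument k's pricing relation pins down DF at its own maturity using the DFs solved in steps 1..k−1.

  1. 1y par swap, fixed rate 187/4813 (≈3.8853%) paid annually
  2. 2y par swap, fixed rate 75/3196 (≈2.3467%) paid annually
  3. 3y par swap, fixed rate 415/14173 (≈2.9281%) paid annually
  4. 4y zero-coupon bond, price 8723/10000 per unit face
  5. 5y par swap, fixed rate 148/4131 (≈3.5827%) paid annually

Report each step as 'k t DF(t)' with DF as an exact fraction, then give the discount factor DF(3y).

1 1 4813/5000
2 2 191/200
3 3 917/1000
4 4 8723/10000
5 5 2093/2500
DF(3y) = 917/1000 ≈ 0.917000

step 1 [1y] swap r/1=187/4813: DF=(1 − 187/4813·(0))/(1+187/4813) = 4813/5000 ≈ 0.962600
step 2 [2y] swap r/1=75/3196: DF=(1 − 75/3196·(0.962600))/(1+75/3196) = 191/200 ≈ 0.955000
step 3 [3y] swap r/1=415/14173: DF=(1 − 415/14173·(0.962600+0.955000))/(1+415/14173) = 917/1000 ≈ 0.917000
step 4 [4y] zero: DF = P = 8723/10000 ≈ 0.872300
step 5 [5y] swap r/1=148/4131: DF=(1 − 148/4131·(0.962600+0.955000+0.917000+0.872300))/(1+148/4131) = 2093/2500 ≈ 0.837200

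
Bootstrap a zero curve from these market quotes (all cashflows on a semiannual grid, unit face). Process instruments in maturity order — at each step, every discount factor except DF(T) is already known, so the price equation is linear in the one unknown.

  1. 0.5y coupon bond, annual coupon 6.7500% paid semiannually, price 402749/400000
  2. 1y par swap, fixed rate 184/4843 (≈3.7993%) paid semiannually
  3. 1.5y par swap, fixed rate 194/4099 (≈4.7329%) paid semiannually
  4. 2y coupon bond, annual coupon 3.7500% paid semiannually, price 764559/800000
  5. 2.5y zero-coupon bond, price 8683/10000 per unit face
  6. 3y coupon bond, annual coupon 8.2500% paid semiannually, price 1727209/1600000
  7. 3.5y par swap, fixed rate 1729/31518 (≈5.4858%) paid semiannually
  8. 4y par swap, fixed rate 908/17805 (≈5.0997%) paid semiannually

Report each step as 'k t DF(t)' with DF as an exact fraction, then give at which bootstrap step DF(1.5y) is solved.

step 1 [0.5y] bond c/2=27/800: DF=(402749/400000 − 27/800·(0))/(1+27/800) = 487/500 ≈ 0.974000
step 2 [1y] swap r/2=92/4843: DF=(1 − 92/4843·(0.974000))/(1+92/4843) = 602/625 ≈ 0.963200
step 3 [1.5y] swap r/2=97/4099: DF=(1 − 97/4099·(0.974000+0.963200))/(1+97/4099) = 9321/10000 ≈ 0.932100
step 4 [2y] bond c/2=3/160: DF=(764559/800000 − 3/160·(0.974000+0.963200+0.932100))/(1+3/160) = 8853/10000 ≈ 0.885300
step 5 [2.5y] zero: DF = P = 8683/10000 ≈ 0.868300
step 6 [3y] bond c/2=33/800: DF=(1727209/1600000 − 33/800·(0.974000+0.963200+0.932100+0.885300+0.868300))/(1+33/800) = 1067/1250 ≈ 0.853600
step 7 [3.5y] swap r/2=1729/63036: DF=(1 − 1729/63036·(0.974000+0.963200+0.932100+0.885300+0.868300+0.853600))/(1+1729/63036) = 8271/10000 ≈ 0.827100
step 8 [4y] swap r/2=454/17805: DF=(1 − 454/17805·(0.974000+0.963200+0.932100+0.885300+0.868300+0.853600+0.827100))/(1+454/17805) = 1023/1250 ≈ 0.818400

1 1/2 487/500
2 1 602/625
3 3/2 9321/10000
4 2 8853/10000
5 5/2 8683/10000
6 3 1067/1250
7 7/2 8271/10000
8 4 1023/1250
DF(1.5y) is solved at step 3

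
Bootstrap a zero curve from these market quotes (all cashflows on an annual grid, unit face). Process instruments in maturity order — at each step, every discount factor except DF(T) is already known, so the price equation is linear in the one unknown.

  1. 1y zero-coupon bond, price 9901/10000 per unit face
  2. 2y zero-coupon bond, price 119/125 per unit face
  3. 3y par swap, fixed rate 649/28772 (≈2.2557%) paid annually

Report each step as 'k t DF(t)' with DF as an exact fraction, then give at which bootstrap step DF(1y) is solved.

1 1 9901/10000
2 2 119/125
3 3 9351/10000
DF(1y) is solved at step 1

step 1 [1y] zero: DF = P = 9901/10000 ≈ 0.990100
step 2 [2y] zero: DF = P = 119/125 ≈ 0.952000
step 3 [3y] swap r/1=649/28772: DF=(1 − 649/28772·(0.990100+0.952000))/(1+649/28772) = 9351/10000 ≈ 0.935100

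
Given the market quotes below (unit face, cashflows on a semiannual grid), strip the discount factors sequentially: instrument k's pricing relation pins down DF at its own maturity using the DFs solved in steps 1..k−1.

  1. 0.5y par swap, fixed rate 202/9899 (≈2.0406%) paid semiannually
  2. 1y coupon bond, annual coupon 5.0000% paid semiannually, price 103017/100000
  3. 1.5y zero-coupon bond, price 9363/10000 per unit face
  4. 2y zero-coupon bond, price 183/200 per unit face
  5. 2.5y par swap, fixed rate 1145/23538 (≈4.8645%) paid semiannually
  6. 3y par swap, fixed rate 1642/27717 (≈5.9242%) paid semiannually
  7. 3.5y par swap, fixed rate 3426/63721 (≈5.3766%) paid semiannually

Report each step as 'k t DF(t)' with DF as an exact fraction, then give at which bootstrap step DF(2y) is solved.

1 1/2 9899/10000
2 1 9809/10000
3 3/2 9363/10000
4 2 183/200
5 5/2 1771/2000
6 3 4179/5000
7 7/2 8287/10000
DF(2y) is solved at step 4

step 1 [0.5y] swap r/2=101/9899: DF=(1 − 101/9899·(0))/(1+101/9899) = 9899/10000 ≈ 0.989900
step 2 [1y] bond c/2=1/40: DF=(103017/100000 − 1/40·(0.989900))/(1+1/40) = 9809/10000 ≈ 0.980900
step 3 [1.5y] zero: DF = P = 9363/10000 ≈ 0.936300
step 4 [2y] zero: DF = P = 183/200 ≈ 0.915000
step 5 [2.5y] swap r/2=1145/47076: DF=(1 − 1145/47076·(0.989900+0.980900+0.936300+0.915000))/(1+1145/47076) = 1771/2000 ≈ 0.885500
step 6 [3y] swap r/2=821/27717: DF=(1 − 821/27717·(0.989900+0.980900+0.936300+0.915000+0.885500))/(1+821/27717) = 4179/5000 ≈ 0.835800
step 7 [3.5y] swap r/2=1713/63721: DF=(1 − 1713/63721·(0.989900+0.980900+0.936300+0.915000+0.885500+0.835800))/(1+1713/63721) = 8287/10000 ≈ 0.828700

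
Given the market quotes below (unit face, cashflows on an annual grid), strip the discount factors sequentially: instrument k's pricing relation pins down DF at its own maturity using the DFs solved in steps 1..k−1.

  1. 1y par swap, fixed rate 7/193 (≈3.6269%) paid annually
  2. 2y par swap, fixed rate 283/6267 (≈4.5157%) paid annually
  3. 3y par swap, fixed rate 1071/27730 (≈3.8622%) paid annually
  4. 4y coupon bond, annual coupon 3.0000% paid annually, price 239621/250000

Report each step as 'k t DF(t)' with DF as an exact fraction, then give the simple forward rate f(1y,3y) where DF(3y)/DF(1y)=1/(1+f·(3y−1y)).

step 1 [1y] swap r/1=7/193: DF=(1 − 7/193·(0))/(1+7/193) = 193/200 ≈ 0.965000
step 2 [2y] swap r/1=283/6267: DF=(1 − 283/6267·(0.965000))/(1+283/6267) = 9151/10000 ≈ 0.915100
step 3 [3y] swap r/1=1071/27730: DF=(1 − 1071/27730·(0.965000+0.915100))/(1+1071/27730) = 8929/10000 ≈ 0.892900
step 4 [4y] bond c/1=3/100: DF=(239621/250000 − 3/100·(0.965000+0.915100+0.892900))/(1+3/100) = 4249/5000 ≈ 0.849800

1 1 193/200
2 2 9151/10000
3 3 8929/10000
4 4 4249/5000
f(1y,3y) = ((193/200)/(8929/10000) − 1)/(2) = 721/17858 ≈ 4.0374%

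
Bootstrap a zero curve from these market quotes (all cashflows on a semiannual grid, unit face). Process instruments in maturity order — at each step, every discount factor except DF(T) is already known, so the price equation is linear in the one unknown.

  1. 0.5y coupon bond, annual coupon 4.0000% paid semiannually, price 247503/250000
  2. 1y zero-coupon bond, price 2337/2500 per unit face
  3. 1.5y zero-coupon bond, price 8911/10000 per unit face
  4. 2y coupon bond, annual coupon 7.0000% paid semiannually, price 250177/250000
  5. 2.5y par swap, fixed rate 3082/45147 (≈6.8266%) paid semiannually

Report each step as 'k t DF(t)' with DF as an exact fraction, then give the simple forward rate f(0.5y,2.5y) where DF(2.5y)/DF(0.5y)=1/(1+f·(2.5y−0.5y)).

step 1 [0.5y] bond c/2=1/50: DF=(247503/250000 − 1/50·(0))/(1+1/50) = 4853/5000 ≈ 0.970600
step 2 [1y] zero: DF = P = 2337/2500 ≈ 0.934800
step 3 [1.5y] zero: DF = P = 8911/10000 ≈ 0.891100
step 4 [2y] bond c/2=7/200: DF=(250177/250000 − 7/200·(0.970600+0.934800+0.891100))/(1+7/200) = 8723/10000 ≈ 0.872300
step 5 [2.5y] swap r/2=1541/45147: DF=(1 − 1541/45147·(0.970600+0.934800+0.891100+0.872300))/(1+1541/45147) = 8459/10000 ≈ 0.845900

1 1/2 4853/5000
2 1 2337/2500
3 3/2 8911/10000
4 2 8723/10000
5 5/2 8459/10000
f(0.5y,2.5y) = ((4853/5000)/(8459/10000) − 1)/(2) = 1247/16918 ≈ 7.3708%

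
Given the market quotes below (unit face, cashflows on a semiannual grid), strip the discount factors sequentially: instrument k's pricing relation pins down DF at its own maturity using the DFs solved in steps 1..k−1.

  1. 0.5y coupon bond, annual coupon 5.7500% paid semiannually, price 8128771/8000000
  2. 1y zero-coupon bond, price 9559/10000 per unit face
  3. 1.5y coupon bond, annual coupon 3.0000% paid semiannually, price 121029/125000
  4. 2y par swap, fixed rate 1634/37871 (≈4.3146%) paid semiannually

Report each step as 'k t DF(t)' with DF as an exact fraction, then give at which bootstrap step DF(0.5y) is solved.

step 1 [0.5y] bond c/2=23/800: DF=(8128771/8000000 − 23/800·(0))/(1+23/800) = 9877/10000 ≈ 0.987700
step 2 [1y] zero: DF = P = 9559/10000 ≈ 0.955900
step 3 [1.5y] bond c/2=3/200: DF=(121029/125000 − 3/200·(0.987700+0.955900))/(1+3/200) = 2313/2500 ≈ 0.925200
step 4 [2y] swap r/2=817/37871: DF=(1 − 817/37871·(0.987700+0.955900+0.925200))/(1+817/37871) = 9183/10000 ≈ 0.918300

1 1/2 9877/10000
2 1 9559/10000
3 3/2 2313/2500
4 2 9183/10000
DF(0.5y) is solved at step 1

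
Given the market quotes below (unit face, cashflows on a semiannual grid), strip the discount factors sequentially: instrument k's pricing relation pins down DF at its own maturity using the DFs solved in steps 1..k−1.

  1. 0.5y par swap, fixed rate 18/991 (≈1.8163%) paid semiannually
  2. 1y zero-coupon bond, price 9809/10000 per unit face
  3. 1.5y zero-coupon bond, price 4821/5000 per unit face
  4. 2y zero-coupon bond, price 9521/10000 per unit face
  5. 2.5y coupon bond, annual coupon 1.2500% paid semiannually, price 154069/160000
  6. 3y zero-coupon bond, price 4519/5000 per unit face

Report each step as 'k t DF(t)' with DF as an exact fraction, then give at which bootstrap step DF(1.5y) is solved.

1 1/2 991/1000
2 1 9809/10000
3 3/2 4821/5000
4 2 9521/10000
5 5/2 583/625
6 3 4519/5000
DF(1.5y) is solved at step 3

step 1 [0.5y] swap r/2=9/991: DF=(1 − 9/991·(0))/(1+9/991) = 991/1000 ≈ 0.991000
step 2 [1y] zero: DF = P = 9809/10000 ≈ 0.980900
step 3 [1.5y] zero: DF = P = 4821/5000 ≈ 0.964200
step 4 [2y] zero: DF = P = 9521/10000 ≈ 0.952100
step 5 [2.5y] bond c/2=1/160: DF=(154069/160000 − 1/160·(0.991000+0.980900+0.964200+0.952100))/(1+1/160) = 583/625 ≈ 0.932800
step 6 [3y] zero: DF = P = 4519/5000 ≈ 0.903800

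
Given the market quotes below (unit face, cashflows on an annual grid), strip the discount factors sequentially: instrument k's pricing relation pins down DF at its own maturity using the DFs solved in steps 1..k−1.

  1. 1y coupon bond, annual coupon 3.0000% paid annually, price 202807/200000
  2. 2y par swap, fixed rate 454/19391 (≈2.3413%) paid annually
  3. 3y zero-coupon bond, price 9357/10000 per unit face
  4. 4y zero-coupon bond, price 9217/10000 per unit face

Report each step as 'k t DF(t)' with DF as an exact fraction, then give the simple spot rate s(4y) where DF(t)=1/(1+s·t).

1 1 1969/2000
2 2 4773/5000
3 3 9357/10000
4 4 9217/10000
s(4y) = (1/(9217/10000) − 1)/(4) = 783/36868 ≈ 2.1238%

step 1 [1y] bond c/1=3/100: DF=(202807/200000 − 3/100·(0))/(1+3/100) = 1969/2000 ≈ 0.984500
step 2 [2y] swap r/1=454/19391: DF=(1 − 454/19391·(0.984500))/(1+454/19391) = 4773/5000 ≈ 0.954600
step 3 [3y] zero: DF = P = 9357/10000 ≈ 0.935700
step 4 [4y] zero: DF = P = 9217/10000 ≈ 0.921700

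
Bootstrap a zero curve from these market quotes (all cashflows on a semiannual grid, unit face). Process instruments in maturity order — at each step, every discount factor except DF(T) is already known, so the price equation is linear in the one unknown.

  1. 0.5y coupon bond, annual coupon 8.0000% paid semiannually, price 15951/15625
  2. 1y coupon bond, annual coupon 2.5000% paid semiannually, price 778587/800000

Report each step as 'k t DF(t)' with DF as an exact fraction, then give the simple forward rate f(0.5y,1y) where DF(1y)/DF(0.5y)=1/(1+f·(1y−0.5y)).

step 1 [0.5y] bond c/2=1/25: DF=(15951/15625 − 1/25·(0))/(1+1/25) = 1227/1250 ≈ 0.981600
step 2 [1y] bond c/2=1/80: DF=(778587/800000 − 1/80·(0.981600))/(1+1/80) = 9491/10000 ≈ 0.949100

1 1/2 1227/1250
2 1 9491/10000
f(0.5y,1y) = ((1227/1250)/(9491/10000) − 1)/(1/2) = 650/9491 ≈ 6.8486%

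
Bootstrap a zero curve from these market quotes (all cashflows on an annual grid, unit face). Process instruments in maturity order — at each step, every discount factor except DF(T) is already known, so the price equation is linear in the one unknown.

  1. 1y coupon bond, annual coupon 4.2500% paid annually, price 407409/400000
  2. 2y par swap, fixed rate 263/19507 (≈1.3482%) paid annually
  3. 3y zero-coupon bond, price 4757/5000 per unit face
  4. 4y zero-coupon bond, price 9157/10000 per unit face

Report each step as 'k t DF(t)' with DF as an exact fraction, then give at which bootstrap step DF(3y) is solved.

step 1 [1y] bond c/1=17/400: DF=(407409/400000 − 17/400·(0))/(1+17/400) = 977/1000 ≈ 0.977000
step 2 [2y] swap r/1=263/19507: DF=(1 − 263/19507·(0.977000))/(1+263/19507) = 9737/10000 ≈ 0.973700
step 3 [3y] zero: DF = P = 4757/5000 ≈ 0.951400
step 4 [4y] zero: DF = P = 9157/10000 ≈ 0.915700

1 1 977/1000
2 2 9737/10000
3 3 4757/5000
4 4 9157/10000
DF(3y) is solved at step 3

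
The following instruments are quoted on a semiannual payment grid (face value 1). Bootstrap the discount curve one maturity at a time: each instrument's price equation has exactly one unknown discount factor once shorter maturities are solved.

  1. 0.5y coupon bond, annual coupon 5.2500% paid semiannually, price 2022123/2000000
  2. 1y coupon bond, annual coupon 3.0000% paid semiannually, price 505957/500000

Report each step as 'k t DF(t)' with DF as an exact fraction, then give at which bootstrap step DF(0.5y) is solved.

step 1 [0.5y] bond c/2=21/800: DF=(2022123/2000000 − 21/800·(0))/(1+21/800) = 2463/2500 ≈ 0.985200
step 2 [1y] bond c/2=3/200: DF=(505957/500000 − 3/200·(0.985200))/(1+3/200) = 614/625 ≈ 0.982400

1 1/2 2463/2500
2 1 614/625
DF(0.5y) is solved at step 1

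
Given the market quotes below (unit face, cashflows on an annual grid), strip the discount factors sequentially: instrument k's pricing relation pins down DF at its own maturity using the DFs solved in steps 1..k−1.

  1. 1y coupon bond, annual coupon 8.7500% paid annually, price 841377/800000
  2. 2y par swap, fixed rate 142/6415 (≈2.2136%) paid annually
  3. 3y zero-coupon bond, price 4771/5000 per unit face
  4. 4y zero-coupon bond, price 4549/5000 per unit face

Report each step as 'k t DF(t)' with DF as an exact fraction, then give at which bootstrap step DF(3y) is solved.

1 1 9671/10000
2 2 4787/5000
3 3 4771/5000
4 4 4549/5000
DF(3y) is solved at step 3

step 1 [1y] bond c/1=7/80: DF=(841377/800000 − 7/80·(0))/(1+7/80) = 9671/10000 ≈ 0.967100
step 2 [2y] swap r/1=142/6415: DF=(1 − 142/6415·(0.967100))/(1+142/6415) = 4787/5000 ≈ 0.957400
step 3 [3y] zero: DF = P = 4771/5000 ≈ 0.954200
step 4 [4y] zero: DF = P = 4549/5000 ≈ 0.909800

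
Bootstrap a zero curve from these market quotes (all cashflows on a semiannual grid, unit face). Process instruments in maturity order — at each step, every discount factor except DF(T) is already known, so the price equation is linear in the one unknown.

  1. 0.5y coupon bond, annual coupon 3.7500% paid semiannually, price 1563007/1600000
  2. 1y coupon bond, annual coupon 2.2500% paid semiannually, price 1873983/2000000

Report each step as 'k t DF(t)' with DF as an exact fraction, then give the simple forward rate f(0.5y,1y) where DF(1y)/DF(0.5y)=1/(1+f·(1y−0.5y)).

1 1/2 9589/10000
2 1 9159/10000
f(0.5y,1y) = ((9589/10000)/(9159/10000) − 1)/(1/2) = 20/213 ≈ 9.3897%

step 1 [0.5y] bond c/2=3/160: DF=(1563007/1600000 − 3/160·(0))/(1+3/160) = 9589/10000 ≈ 0.958900
step 2 [1y] bond c/2=9/800: DF=(1873983/2000000 − 9/800·(0.958900))/(1+9/800) = 9159/10000 ≈ 0.915900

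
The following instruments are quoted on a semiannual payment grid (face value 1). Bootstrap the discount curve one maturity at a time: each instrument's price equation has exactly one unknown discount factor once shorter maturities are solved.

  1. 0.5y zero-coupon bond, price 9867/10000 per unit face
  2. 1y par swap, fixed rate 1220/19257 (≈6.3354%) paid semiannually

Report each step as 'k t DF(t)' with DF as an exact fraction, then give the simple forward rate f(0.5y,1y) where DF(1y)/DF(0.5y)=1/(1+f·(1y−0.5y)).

1 1/2 9867/10000
2 1 939/1000
f(0.5y,1y) = ((9867/10000)/(939/1000) − 1)/(1/2) = 159/1565 ≈ 10.1597%

step 1 [0.5y] zero: DF = P = 9867/10000 ≈ 0.986700
step 2 [1y] swap r/2=610/19257: DF=(1 − 610/19257·(0.986700))/(1+610/19257) = 939/1000 ≈ 0.939000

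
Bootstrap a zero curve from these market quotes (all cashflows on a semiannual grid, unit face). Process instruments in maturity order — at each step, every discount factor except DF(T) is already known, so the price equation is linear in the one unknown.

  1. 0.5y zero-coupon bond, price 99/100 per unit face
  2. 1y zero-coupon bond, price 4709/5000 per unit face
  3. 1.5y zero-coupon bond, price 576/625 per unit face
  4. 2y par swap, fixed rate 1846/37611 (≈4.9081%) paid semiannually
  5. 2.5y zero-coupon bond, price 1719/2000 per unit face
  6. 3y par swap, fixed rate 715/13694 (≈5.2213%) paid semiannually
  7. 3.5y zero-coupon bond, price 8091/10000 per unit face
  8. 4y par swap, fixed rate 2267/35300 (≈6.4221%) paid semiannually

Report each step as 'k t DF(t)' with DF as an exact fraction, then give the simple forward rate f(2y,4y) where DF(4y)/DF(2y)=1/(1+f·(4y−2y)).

1 1/2 99/100
2 1 4709/5000
3 3/2 576/625
4 2 9077/10000
5 5/2 1719/2000
6 3 857/1000
7 7/2 8091/10000
8 4 7733/10000
f(2y,4y) = ((9077/10000)/(7733/10000) − 1)/(2) = 672/7733 ≈ 8.6900%

step 1 [0.5y] zero: DF = P = 99/100 ≈ 0.990000
step 2 [1y] zero: DF = P = 4709/5000 ≈ 0.941800
step 3 [1.5y] zero: DF = P = 576/625 ≈ 0.921600
step 4 [2y] swap r/2=923/37611: DF=(1 − 923/37611·(0.990000+0.941800+0.921600))/(1+923/37611) = 9077/10000 ≈ 0.907700
step 5 [2.5y] zero: DF = P = 1719/2000 ≈ 0.859500
step 6 [3y] swap r/2=715/27388: DF=(1 − 715/27388·(0.990000+0.941800+0.921600+0.907700+0.859500))/(1+715/27388) = 857/1000 ≈ 0.857000
step 7 [3.5y] zero: DF = P = 8091/10000 ≈ 0.809100
step 8 [4y] swap r/2=2267/70600: DF=(1 − 2267/70600·(0.990000+0.941800+0.921600+0.907700+0.859500+0.857000+0.809100))/(1+2267/70600) = 7733/10000 ≈ 0.773300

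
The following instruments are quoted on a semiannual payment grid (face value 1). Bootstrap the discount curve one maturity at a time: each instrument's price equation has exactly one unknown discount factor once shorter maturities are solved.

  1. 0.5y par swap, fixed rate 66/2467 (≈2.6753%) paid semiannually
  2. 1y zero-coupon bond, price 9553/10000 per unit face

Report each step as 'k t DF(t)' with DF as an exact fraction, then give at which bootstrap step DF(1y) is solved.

1 1/2 2467/2500
2 1 9553/10000
DF(1y) is solved at step 2

step 1 [0.5y] swap r/2=33/2467: DF=(1 − 33/2467·(0))/(1+33/2467) = 2467/2500 ≈ 0.986800
step 2 [1y] zero: DF = P = 9553/10000 ≈ 0.955300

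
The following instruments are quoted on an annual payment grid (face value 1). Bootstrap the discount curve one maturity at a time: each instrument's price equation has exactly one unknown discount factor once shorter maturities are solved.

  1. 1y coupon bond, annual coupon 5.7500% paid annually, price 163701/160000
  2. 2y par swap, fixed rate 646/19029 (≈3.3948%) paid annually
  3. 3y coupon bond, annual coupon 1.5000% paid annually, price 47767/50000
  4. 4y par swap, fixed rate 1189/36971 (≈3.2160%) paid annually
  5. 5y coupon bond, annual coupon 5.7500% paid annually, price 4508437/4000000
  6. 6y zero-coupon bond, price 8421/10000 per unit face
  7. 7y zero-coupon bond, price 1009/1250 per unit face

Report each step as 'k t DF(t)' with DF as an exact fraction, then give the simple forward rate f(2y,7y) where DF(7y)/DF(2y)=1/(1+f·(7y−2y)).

1 1 387/400
2 2 4677/5000
3 3 9131/10000
4 4 8811/10000
5 5 1081/1250
6 6 8421/10000
7 7 1009/1250
f(2y,7y) = ((4677/5000)/(1009/1250) − 1)/(5) = 641/20180 ≈ 3.1764%

step 1 [1y] bond c/1=23/400: DF=(163701/160000 − 23/400·(0))/(1+23/400) = 387/400 ≈ 0.967500
step 2 [2y] swap r/1=646/19029: DF=(1 − 646/19029·(0.967500))/(1+646/19029) = 4677/5000 ≈ 0.935400
step 3 [3y] bond c/1=3/200: DF=(47767/50000 − 3/200·(0.967500+0.935400))/(1+3/200) = 9131/10000 ≈ 0.913100
step 4 [4y] swap r/1=1189/36971: DF=(1 − 1189/36971·(0.967500+0.935400+0.913100))/(1+1189/36971) = 8811/10000 ≈ 0.881100
step 5 [5y] bond c/1=23/400: DF=(4508437/4000000 − 23/400·(0.967500+0.935400+0.913100+0.881100))/(1+23/400) = 1081/1250 ≈ 0.864800
step 6 [6y] zero: DF = P = 8421/10000 ≈ 0.842100
step 7 [7y] zero: DF = P = 1009/1250 ≈ 0.807200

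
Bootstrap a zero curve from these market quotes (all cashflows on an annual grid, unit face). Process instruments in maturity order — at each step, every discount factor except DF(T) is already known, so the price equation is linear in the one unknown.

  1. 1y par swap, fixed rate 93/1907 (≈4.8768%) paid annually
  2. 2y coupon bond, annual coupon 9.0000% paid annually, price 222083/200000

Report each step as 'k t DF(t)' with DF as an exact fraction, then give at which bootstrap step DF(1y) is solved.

step 1 [1y] swap r/1=93/1907: DF=(1 − 93/1907·(0))/(1+93/1907) = 1907/2000 ≈ 0.953500
step 2 [2y] bond c/1=9/100: DF=(222083/200000 − 9/100·(0.953500))/(1+9/100) = 47/50 ≈ 0.940000

1 1 1907/2000
2 2 47/50
DF(1y) is solved at step 1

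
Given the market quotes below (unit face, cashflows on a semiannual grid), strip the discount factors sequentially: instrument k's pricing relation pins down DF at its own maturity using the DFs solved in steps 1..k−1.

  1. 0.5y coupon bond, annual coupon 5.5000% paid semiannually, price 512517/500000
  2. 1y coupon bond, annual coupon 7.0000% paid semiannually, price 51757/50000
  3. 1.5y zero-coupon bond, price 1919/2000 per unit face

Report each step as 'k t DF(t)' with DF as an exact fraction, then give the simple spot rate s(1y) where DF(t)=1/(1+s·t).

step 1 [0.5y] bond c/2=11/400: DF=(512517/500000 − 11/400·(0))/(1+11/400) = 1247/1250 ≈ 0.997600
step 2 [1y] bond c/2=7/200: DF=(51757/50000 − 7/200·(0.997600))/(1+7/200) = 604/625 ≈ 0.966400
step 3 [1.5y] zero: DF = P = 1919/2000 ≈ 0.959500

1 1/2 1247/1250
2 1 604/625
3 3/2 1919/2000
s(1y) = (1/(604/625) − 1)/(1) = 21/604 ≈ 3.4768%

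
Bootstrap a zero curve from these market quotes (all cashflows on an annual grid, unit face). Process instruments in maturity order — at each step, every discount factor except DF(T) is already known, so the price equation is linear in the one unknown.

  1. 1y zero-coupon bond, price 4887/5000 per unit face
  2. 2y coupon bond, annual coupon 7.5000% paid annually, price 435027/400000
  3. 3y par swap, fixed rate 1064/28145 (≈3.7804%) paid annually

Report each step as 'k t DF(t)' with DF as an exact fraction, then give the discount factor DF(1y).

step 1 [1y] zero: DF = P = 4887/5000 ≈ 0.977400
step 2 [2y] bond c/1=3/40: DF=(435027/400000 − 3/40·(0.977400))/(1+3/40) = 1887/2000 ≈ 0.943500
step 3 [3y] swap r/1=1064/28145: DF=(1 − 1064/28145·(0.977400+0.943500))/(1+1064/28145) = 1117/1250 ≈ 0.893600

1 1 4887/5000
2 2 1887/2000
3 3 1117/1250
DF(1y) = 4887/5000 ≈ 0.977400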